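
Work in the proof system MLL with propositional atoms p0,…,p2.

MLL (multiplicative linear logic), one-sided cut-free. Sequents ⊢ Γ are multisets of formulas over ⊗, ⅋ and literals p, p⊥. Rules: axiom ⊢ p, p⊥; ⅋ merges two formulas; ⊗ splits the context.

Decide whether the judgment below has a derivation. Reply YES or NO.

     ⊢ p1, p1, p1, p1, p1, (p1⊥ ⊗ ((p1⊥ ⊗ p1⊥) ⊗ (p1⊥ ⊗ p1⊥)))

Derivation trace:
[⊗]  ⊢ p1, p1, p1, p1, p1, (p1⊥ ⊗ ((p1⊥ ⊗ p1⊥) ⊗ (p1⊥ ⊗ p1⊥)))
  [Ax]  ⊢ p1, p1⊥
  [⊗]  ⊢ p1, p1, p1, p1, ((p1⊥ ⊗ p1⊥) ⊗ (p1⊥ ⊗ p1⊥))
    [⊗]  ⊢ p1, p1, (p1⊥ ⊗ p1⊥)
      [Ax]  ⊢ p1, p1⊥
      [Ax]  ⊢ p1, p1⊥
    [⊗]  ⊢ p1, p1, (p1⊥ ⊗ p1⊥)
      [Ax]  ⊢ p1, p1⊥
      [Ax]  ⊢ p1, p1⊥

Result: YES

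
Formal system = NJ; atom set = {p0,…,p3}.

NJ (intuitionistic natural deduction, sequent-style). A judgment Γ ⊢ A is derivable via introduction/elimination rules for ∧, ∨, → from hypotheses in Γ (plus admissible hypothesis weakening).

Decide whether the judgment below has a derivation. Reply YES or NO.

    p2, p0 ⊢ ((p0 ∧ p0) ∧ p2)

Derivation trace:
[∧I] p2, p0 ⊢ ((p0 ∧ p0) ∧ p2)
  [∧I] p0 ⊢ (p0 ∧ p0)
    [Ax] p0 ⊢ p0
    [Ax] p0 ⊢ p0
  [Ax] p2 ⊢ p2

Result: YES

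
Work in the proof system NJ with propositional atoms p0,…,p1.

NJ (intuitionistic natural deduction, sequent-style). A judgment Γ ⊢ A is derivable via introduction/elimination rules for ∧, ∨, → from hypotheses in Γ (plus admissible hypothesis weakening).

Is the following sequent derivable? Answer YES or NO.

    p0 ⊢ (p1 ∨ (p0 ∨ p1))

Derivation trace:
[∨I₂] p0 ⊢ (p1 ∨ (p0 ∨ p1))
  [∨I₁] p0 ⊢ (p0 ∨ p1)
    [Ax] p0 ⊢ p0

Result: YES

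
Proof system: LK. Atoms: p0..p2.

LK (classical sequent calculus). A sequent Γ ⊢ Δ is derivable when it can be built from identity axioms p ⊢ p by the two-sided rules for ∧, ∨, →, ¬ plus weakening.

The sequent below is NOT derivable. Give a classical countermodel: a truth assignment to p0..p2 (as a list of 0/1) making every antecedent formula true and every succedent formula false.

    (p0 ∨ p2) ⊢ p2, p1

Search for a countermodel by truth-table:
  v=000: Γ:[(p0 ∨ p2)=F] Δ:[p2=F, p1=F] refutes=False
  v=001: Γ:[(p0 ∨ p2)=T] Δ:[p2=T, p1=F] refutes=False
  v=010: Γ:[(p0 ∨ p2)=F] Δ:[p2=F, p1=T] refutes=False
  v=011: Γ:[(p0 ∨ p2)=T] Δ:[p2=T, p1=T] refutes=False
  v=100: Γ:[(p0 ∨ p2)=T] Δ:[p2=F, p1=F] refutes=True  ← countermodel

Result: [1, 0, 0]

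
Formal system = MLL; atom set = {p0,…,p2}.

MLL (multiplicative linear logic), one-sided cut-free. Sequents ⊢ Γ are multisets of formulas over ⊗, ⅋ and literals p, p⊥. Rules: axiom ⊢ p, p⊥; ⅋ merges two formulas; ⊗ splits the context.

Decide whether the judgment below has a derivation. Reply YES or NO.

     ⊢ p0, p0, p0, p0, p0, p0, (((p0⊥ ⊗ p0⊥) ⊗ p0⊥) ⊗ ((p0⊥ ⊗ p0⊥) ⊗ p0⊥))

Derivation (root first):
[⊗]  ⊢ p0, p0, p0, p0, p0, p0, (((p0⊥ ⊗ p0⊥) ⊗ p0⊥) ⊗ ((p0⊥ ⊗ p0⊥) ⊗ p0⊥))
  [⊗]  ⊢ p0, p0, p0, ((p0⊥ ⊗ p0⊥) ⊗ p0⊥)
    [⊗]  ⊢ p0, p0, (p0⊥ ⊗ p0⊥)
      [Ax]  ⊢ p0, p0⊥
      [Ax]  ⊢ p0, p0⊥
    [Ax]  ⊢ p0, p0⊥
  [⊗]  ⊢ p0, p0, p0, ((p0⊥ ⊗ p0⊥) ⊗ p0⊥)
    [⊗]  ⊢ p0, p0, (p0⊥ ⊗ p0⊥)
      [Ax]  ⊢ p0, p0⊥
      [Ax]  ⊢ p0, p0⊥
    [Ax]  ⊢ p0, p0⊥

Result: YES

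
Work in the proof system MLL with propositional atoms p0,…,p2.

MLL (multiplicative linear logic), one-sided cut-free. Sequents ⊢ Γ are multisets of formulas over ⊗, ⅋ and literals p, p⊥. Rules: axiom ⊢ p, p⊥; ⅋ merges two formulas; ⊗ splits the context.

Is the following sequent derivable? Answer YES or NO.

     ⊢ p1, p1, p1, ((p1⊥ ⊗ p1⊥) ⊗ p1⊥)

Proof tree:
[⊗]  ⊢ p1, p1, p1, ((p1⊥ ⊗ p1⊥) ⊗ p1⊥)
  [⊗]  ⊢ p1, p1, (p1⊥ ⊗ p1⊥)
    [Ax]  ⊢ p1, p1⊥
    [Ax]  ⊢ p1, p1⊥
  [Ax]  ⊢ p1, p1⊥

Result: YES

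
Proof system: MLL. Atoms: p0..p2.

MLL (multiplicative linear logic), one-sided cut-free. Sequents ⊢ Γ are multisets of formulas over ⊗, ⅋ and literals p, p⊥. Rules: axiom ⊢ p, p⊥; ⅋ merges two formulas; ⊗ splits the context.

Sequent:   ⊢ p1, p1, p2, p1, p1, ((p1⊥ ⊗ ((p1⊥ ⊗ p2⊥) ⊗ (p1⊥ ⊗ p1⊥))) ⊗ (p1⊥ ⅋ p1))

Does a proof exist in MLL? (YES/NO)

Proof tree:
[⊗]  ⊢ p1, p1, p2, p1, p1, ((p1⊥ ⊗ ((p1⊥ ⊗ p2⊥) ⊗ (p1⊥ ⊗ p1⊥))) ⊗ (p1⊥ ⅋ p1))
  [⊗]  ⊢ p1, p1, p2, p1, p1, (p1⊥ ⊗ ((p1⊥ ⊗ p2⊥) ⊗ (p1⊥ ⊗ p1⊥)))
    [Ax]  ⊢ p1, p1⊥
    [⊗]  ⊢ p1, p2, p1, p1, ((p1⊥ ⊗ p2⊥) ⊗ (p1⊥ ⊗ p1⊥))
      [⊗]  ⊢ p1, p2, (p1⊥ ⊗ p2⊥)
        [Ax]  ⊢ p1, p1⊥
        [Ax]  ⊢ p2, p2⊥
      [⊗]  ⊢ p1, p1, (p1⊥ ⊗ p1⊥)
        [Ax]  ⊢ p1, p1⊥
        [Ax]  ⊢ p1, p1⊥
  [⅋]  ⊢ (p1⊥ ⅋ p1)
    [Ax]  ⊢ p1, p1⊥

Result: YES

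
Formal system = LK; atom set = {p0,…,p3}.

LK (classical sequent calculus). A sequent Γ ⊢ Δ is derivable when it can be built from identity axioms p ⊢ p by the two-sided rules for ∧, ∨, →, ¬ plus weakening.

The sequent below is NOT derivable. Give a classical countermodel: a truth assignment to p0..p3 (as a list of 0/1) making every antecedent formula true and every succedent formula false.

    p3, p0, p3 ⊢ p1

Enumerate valuations to refute Γ ⊢ Δ:
  v=0000: Γ:[p3=F, p0=F, p3=F] Δ:[p1=F] refutes=False
  v=0001: Γ:[p3=T, p0=F, p3=T] Δ:[p1=F] refutes=False
  v=0010: Γ:[p3=F, p0=F, p3=F] Δ:[p1=F] refutes=False
  v=0011: Γ:[p3=T, p0=F, p3=T] Δ:[p1=F] refutes=False
  v=0100: Γ:[p3=F, p0=F, p3=F] Δ:[p1=T] refutes=False
  v=0101: Γ:[p3=T, p0=F, p3=T] Δ:[p1=T] refutes=False
  v=0110: Γ:[p3=F, p0=F, p3=F] Δ:[p1=T] refutes=False
  v=0111: Γ:[p3=T, p0=F, p3=T] Δ:[p1=T] refutes=False
  v=1000: Γ:[p3=F, p0=T, p3=F] Δ:[p1=F] refutes=False
  v=1001: Γ:[p3=T, p0=T, p3=T] Δ:[p1=F] refutes=True  ← countermodel

Result: [1, 0, 0, 1]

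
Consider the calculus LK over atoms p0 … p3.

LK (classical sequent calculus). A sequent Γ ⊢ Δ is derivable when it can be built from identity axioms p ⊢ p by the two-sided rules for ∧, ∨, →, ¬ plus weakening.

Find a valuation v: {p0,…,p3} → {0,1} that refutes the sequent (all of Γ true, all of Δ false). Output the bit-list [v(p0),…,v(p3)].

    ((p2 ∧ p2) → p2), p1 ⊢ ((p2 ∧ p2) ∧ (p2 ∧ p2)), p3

Truth-table refutation:
  v=0000: Γ:[((p2 ∧ p2) → p2)=T, p1=F] Δ:[((p2 ∧ p2) ∧ (p2 ∧ p2))=F, p3=F] refutes=False
  v=0001: Γ:[((p2 ∧ p2) → p2)=T, p1=F] Δ:[((p2 ∧ p2) ∧ (p2 ∧ p2))=F, p3=T] refutes=False
  v=0010: Γ:[((p2 ∧ p2) → p2)=T, p1=F] Δ:[((p2 ∧ p2) ∧ (p2 ∧ p2))=T, p3=F] refutes=False
  v=0011: Γ:[((p2 ∧ p2) → p2)=T, p1=F] Δ:[((p2 ∧ p2) ∧ (p2 ∧ p2))=T, p3=T] refutes=False
  v=0100: Γ:[((p2 ∧ p2) → p2)=T, p1=T] Δ:[((p2 ∧ p2) ∧ (p2 ∧ p2))=F, p3=F] refutes=True  ← countermodel

Result: [0, 1, 0, 0]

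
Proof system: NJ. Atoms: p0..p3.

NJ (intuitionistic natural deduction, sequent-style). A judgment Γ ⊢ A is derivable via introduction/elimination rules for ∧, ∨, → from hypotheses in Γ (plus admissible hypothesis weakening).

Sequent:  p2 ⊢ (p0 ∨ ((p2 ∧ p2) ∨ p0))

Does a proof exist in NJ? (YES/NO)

Derivation trace:
[∨I₂] p2 ⊢ (p0 ∨ ((p2 ∧ p2) ∨ p0))
  [∨I₁] p2 ⊢ ((p2 ∧ p2) ∨ p0)
    [∧I] p2 ⊢ (p2 ∧ p2)
      [Ax] p2 ⊢ p2
      [Ax] p2 ⊢ p2

Result: YES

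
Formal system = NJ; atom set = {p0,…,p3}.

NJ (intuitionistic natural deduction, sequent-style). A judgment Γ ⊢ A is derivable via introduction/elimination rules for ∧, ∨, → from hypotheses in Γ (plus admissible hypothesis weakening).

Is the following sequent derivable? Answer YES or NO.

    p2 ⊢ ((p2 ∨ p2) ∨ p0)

Derivation trace:
[∨I₁] p2 ⊢ ((p2 ∨ p2) ∨ p0)
  [∨I₁] p2 ⊢ (p2 ∨ p2)
    [Ax] p2 ⊢ p2

Result: YES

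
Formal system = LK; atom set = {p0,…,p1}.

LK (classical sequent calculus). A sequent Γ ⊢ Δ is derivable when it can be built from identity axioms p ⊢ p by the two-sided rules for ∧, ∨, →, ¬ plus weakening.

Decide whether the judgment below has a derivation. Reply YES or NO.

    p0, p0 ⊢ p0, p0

Derivation (root first):
[WL] p0, p0 ⊢ p0, p0
  [WR] p0 ⊢ p0, p0
    [Ax] p0 ⊢ p0

Result: YES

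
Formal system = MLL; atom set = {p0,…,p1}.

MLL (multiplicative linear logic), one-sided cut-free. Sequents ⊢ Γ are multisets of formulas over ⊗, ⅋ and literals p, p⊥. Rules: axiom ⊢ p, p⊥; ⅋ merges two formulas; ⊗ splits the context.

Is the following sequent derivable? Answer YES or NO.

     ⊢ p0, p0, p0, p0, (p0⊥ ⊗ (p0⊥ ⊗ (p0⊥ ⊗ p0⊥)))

Proof tree:
[⊗]  ⊢ p0, p0, p0, p0, (p0⊥ ⊗ (p0⊥ ⊗ (p0⊥ ⊗ p0⊥)))
  [Ax]  ⊢ p0, p0⊥
  [⊗]  ⊢ p0, p0, p0, (p0⊥ ⊗ (p0⊥ ⊗ p0⊥))
    [Ax]  ⊢ p0, p0⊥
    [⊗]  ⊢ p0, p0, (p0⊥ ⊗ p0⊥)
      [Ax]  ⊢ p0, p0⊥
      [Ax]  ⊢ p0, p0⊥

Result: YES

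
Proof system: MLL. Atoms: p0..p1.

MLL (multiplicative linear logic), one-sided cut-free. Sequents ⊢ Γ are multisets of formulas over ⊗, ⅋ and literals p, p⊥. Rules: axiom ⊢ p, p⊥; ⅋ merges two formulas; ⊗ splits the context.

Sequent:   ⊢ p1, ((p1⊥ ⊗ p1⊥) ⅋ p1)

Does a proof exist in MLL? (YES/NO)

Proof tree:
[⅋]  ⊢ p1, ((p1⊥ ⊗ p1⊥) ⅋ p1)
  [⊗]  ⊢ p1, p1, (p1⊥ ⊗ p1⊥)
    [Ax]  ⊢ p1, p1⊥
    [Ax]  ⊢ p1, p1⊥

Result: YES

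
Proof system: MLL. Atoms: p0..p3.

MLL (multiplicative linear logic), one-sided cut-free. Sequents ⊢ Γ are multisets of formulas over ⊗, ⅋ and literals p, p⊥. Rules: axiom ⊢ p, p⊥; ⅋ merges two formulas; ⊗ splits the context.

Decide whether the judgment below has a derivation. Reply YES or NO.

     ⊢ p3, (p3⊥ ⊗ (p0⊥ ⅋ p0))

Derivation trace:
[⊗]  ⊢ p3, (p3⊥ ⊗ (p0⊥ ⅋ p0))
  [Ax]  ⊢ p3, p3⊥
  [⅋]  ⊢ (p0⊥ ⅋ p0)
    [Ax]  ⊢ p0, p0⊥

Result: YES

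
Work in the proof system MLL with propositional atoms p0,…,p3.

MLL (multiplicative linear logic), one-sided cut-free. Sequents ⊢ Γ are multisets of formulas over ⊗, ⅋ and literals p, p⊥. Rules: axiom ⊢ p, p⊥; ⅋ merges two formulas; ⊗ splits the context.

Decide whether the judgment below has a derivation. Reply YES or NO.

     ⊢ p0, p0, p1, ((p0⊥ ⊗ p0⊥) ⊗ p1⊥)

Derivation (root first):
[⊗]  ⊢ p0, p0, p1, ((p0⊥ ⊗ p0⊥) ⊗ p1⊥)
  [⊗]  ⊢ p0, p0, (p0⊥ ⊗ p0⊥)
    [Ax]  ⊢ p0, p0⊥
    [Ax]  ⊢ p0, p0⊥
  [Ax]  ⊢ p1, p1⊥

Result: YES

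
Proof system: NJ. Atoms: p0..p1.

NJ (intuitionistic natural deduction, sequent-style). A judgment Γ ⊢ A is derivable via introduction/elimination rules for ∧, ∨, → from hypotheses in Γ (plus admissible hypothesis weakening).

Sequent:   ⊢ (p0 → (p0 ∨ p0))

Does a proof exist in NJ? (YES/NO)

Derivation trace:
[→I]  ⊢ (p0 → (p0 ∨ p0))
  [∨I₁] p0 ⊢ (p0 ∨ p0)
    [Ax] p0 ⊢ p0

Result: YES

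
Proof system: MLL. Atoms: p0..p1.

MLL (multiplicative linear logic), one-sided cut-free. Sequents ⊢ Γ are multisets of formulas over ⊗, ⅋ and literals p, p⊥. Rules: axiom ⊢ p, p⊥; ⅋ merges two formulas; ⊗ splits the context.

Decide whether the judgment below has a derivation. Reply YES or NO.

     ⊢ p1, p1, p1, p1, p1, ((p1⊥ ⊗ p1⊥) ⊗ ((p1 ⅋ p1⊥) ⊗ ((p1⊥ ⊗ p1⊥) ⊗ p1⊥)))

Proof tree:
[⊗]  ⊢ p1, p1, p1, p1, p1, ((p1⊥ ⊗ p1⊥) ⊗ ((p1 ⅋ p1⊥) ⊗ ((p1⊥ ⊗ p1⊥) ⊗ p1⊥)))
  [⊗]  ⊢ p1, p1, (p1⊥ ⊗ p1⊥)
    [Ax]  ⊢ p1, p1⊥
    [Ax]  ⊢ p1, p1⊥
  [⊗]  ⊢ p1, p1, p1, ((p1 ⅋ p1⊥) ⊗ ((p1⊥ ⊗ p1⊥) ⊗ p1⊥))
    [⅋]  ⊢ (p1 ⅋ p1⊥)
      [Ax]  ⊢ p1, p1⊥
    [⊗]  ⊢ p1, p1, p1, ((p1⊥ ⊗ p1⊥) ⊗ p1⊥)
      [⊗]  ⊢ p1, p1, (p1⊥ ⊗ p1⊥)
        [Ax]  ⊢ p1, p1⊥
        [Ax]  ⊢ p1, p1⊥
      [Ax]  ⊢ p1, p1⊥

Result: YES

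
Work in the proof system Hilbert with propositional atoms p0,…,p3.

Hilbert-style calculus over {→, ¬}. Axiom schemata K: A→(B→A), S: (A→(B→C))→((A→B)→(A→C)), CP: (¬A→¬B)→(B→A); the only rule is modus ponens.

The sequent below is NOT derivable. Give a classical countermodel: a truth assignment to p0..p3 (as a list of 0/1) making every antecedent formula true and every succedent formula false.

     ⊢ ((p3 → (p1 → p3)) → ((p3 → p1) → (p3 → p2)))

Search for a countermodel by truth-table:
  v=0000: Γ:[] Δ:[((p3 → (p1 → p3)) → ((p3 → p1) → (p3 → p2)))=T] refutes=False
  v=0001: Γ:[] Δ:[((p3 → (p1 → p3)) → ((p3 → p1) → (p3 → p2)))=T] refutes=False
  v=0010: Γ:[] Δ:[((p3 → (p1 → p3)) → ((p3 → p1) → (p3 → p2)))=T] refutes=False
  v=0011: Γ:[] Δ:[((p3 → (p1 → p3)) → ((p3 → p1) → (p3 → p2)))=T] refutes=False
  v=0100: Γ:[] Δ:[((p3 → (p1 → p3)) → ((p3 → p1) → (p3 → p2)))=T] refutes=False
  v=0101: Γ:[] Δ:[((p3 → (p1 → p3)) → ((p3 → p1) → (p3 → p2)))=F] refutes=True  ← countermodel

Result: [0, 1, 0, 1]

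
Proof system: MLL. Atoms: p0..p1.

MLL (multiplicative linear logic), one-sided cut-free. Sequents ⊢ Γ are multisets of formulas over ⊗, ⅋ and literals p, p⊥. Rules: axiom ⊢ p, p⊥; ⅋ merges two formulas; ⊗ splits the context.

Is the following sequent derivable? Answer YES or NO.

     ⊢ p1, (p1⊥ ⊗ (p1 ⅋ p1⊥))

Proof tree:
[⊗]  ⊢ p1, (p1⊥ ⊗ (p1 ⅋ p1⊥))
  [Ax]  ⊢ p1, p1⊥
  [⅋]  ⊢ (p1 ⅋ p1⊥)
    [Ax]  ⊢ p1, p1⊥

Result: YES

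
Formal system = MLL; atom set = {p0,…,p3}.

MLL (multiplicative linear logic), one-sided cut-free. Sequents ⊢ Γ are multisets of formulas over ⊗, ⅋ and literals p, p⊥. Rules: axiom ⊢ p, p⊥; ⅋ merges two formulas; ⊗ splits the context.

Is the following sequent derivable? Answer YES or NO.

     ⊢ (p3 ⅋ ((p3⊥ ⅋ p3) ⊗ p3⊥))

Derivation (root first):
[⅋]  ⊢ (p3 ⅋ ((p3⊥ ⅋ p3) ⊗ p3⊥))
  [⊗]  ⊢ p3, ((p3⊥ ⅋ p3) ⊗ p3⊥)
    [⅋]  ⊢ (p3⊥ ⅋ p3)
      [Ax]  ⊢ p3, p3⊥
    [Ax]  ⊢ p3, p3⊥

Result: YES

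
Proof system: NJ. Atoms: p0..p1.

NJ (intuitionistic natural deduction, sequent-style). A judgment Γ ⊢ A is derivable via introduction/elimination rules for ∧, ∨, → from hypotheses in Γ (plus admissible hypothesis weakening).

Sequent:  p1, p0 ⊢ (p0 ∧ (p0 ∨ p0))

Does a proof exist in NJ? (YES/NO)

Proof tree:
[∧I] p1, p0 ⊢ (p0 ∧ (p0 ∨ p0))
  [Ax] p0 ⊢ p0
  [Wk] p0, p1, p1 ⊢ (p0 ∨ p0)
    [∨I₁] p0, p1 ⊢ (p0 ∨ p0)
      [Wk] p0, p1 ⊢ p0
        [Ax] p0 ⊢ p0

Result: YES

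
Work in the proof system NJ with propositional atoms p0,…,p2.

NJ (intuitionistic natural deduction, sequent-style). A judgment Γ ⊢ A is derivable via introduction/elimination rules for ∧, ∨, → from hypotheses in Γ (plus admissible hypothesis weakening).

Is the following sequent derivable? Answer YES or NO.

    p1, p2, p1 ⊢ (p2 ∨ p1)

Derivation (root first):
[∨I₂] p1, p2, p1 ⊢ (p2 ∨ p1)
  [Wk] p1, p2, p1 ⊢ p1
    [Wk] p1, p2 ⊢ p1
      [Ax] p1 ⊢ p1

Result: YES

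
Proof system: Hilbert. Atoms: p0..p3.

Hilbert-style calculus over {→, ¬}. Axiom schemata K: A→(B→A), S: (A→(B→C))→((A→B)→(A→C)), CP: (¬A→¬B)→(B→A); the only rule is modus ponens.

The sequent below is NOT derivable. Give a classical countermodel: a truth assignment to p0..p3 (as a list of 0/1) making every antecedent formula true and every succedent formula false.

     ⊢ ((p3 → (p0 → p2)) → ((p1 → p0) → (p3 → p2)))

Search for a countermodel by truth-table:
  v=0000: Γ:[] Δ:[((p3 → (p0 → p2)) → ((p1 → p0) → (p3 → p2)))=T] refutes=False
  v=0001: Γ:[] Δ:[((p3 → (p0 → p2)) → ((p1 → p0) → (p3 → p2)))=F] refutes=True  ← countermodel

Result: [0, 0, 0, 1]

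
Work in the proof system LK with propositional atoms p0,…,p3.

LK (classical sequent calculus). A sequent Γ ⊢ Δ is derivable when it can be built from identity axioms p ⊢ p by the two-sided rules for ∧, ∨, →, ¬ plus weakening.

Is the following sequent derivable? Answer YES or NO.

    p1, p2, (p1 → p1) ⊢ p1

Derivation (root first):
[→L] p1, p2, (p1 → p1) ⊢ p1
  [WL] p1, p2 ⊢ p1
    [Ax] p1 ⊢ p1
  [Ax] p1 ⊢ p1

Result: YES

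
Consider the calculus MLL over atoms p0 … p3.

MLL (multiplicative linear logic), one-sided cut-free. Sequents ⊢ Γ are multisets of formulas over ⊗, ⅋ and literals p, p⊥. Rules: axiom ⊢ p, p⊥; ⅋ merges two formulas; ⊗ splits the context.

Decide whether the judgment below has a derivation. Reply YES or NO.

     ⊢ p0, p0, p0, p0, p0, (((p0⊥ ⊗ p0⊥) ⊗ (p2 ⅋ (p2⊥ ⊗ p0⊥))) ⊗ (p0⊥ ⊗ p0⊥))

Derivation (root first):
[⊗]  ⊢ p0, p0, p0, p0, p0, (((p0⊥ ⊗ p0⊥) ⊗ (p2 ⅋ (p2⊥ ⊗ p0⊥))) ⊗ (p0⊥ ⊗ p0⊥))
  [⊗]  ⊢ p0, p0, p0, ((p0⊥ ⊗ p0⊥) ⊗ (p2 ⅋ (p2⊥ ⊗ p0⊥)))
    [⊗]  ⊢ p0, p0, (p0⊥ ⊗ p0⊥)
      [Ax]  ⊢ p0, p0⊥
      [Ax]  ⊢ p0, p0⊥
    [⅋]  ⊢ p0, (p2 ⅋ (p2⊥ ⊗ p0⊥))
      [⊗]  ⊢ p2, p0, (p2⊥ ⊗ p0⊥)
        [Ax]  ⊢ p2, p2⊥
        [Ax]  ⊢ p0, p0⊥
  [⊗]  ⊢ p0, p0, (p0⊥ ⊗ p0⊥)
    [Ax]  ⊢ p0, p0⊥
    [Ax]  ⊢ p0, p0⊥

Result: YES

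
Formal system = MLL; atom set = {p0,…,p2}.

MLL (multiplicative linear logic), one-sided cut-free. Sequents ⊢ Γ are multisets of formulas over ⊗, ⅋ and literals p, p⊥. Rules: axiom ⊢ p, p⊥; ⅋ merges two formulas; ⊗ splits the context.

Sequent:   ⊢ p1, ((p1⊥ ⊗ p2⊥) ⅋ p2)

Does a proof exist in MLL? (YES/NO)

Derivation (root first):
[⅋]  ⊢ p1, ((p1⊥ ⊗ p2⊥) ⅋ p2)
  [⊗]  ⊢ p1, p2, (p1⊥ ⊗ p2⊥)
    [Ax]  ⊢ p1, p1⊥
    [Ax]  ⊢ p2, p2⊥

Result: YES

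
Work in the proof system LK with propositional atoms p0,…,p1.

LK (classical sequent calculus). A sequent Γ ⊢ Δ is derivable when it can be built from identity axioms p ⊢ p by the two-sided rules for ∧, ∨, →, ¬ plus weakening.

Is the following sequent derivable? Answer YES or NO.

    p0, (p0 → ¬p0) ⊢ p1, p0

Derivation trace:
[→L] p0, (p0 → ¬p0) ⊢ p1, p0
  [Ax] p0 ⊢ p0
  [WR] p0, ¬p0 ⊢ p1, p0
    [WR] p0, ¬p0 ⊢ p1
      [¬L] p0, ¬p0 ⊢ 
        [Ax] p0 ⊢ p0

Result: YES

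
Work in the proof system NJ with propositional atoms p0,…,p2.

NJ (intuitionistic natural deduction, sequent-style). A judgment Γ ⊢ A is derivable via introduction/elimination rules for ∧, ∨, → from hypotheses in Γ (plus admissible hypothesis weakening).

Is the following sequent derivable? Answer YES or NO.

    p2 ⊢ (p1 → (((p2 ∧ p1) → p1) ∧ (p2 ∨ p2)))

Proof tree:
[→I] p2 ⊢ (p1 → (((p2 ∧ p1) → p1) ∧ (p2 ∨ p2)))
  [∧I] p1, p2 ⊢ (((p2 ∧ p1) → p1) ∧ (p2 ∨ p2))
    [→I] p1 ⊢ ((p2 ∧ p1) → p1)
      [Wk] p1, (p2 ∧ p1) ⊢ p1
        [Ax] p1 ⊢ p1
    [∨I₁] p2 ⊢ (p2 ∨ p2)
      [Ax] p2 ⊢ p2

Result: YES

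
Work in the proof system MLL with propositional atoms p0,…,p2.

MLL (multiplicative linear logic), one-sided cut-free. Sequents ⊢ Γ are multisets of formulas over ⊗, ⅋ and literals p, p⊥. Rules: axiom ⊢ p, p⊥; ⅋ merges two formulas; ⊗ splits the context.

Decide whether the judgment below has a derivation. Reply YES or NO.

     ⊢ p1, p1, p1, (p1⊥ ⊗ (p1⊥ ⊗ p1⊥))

Proof tree:
[⊗]  ⊢ p1, p1, p1, (p1⊥ ⊗ (p1⊥ ⊗ p1⊥))
  [Ax]  ⊢ p1, p1⊥
  [⊗]  ⊢ p1, p1, (p1⊥ ⊗ p1⊥)
    [Ax]  ⊢ p1, p1⊥
    [Ax]  ⊢ p1, p1⊥

Result: YES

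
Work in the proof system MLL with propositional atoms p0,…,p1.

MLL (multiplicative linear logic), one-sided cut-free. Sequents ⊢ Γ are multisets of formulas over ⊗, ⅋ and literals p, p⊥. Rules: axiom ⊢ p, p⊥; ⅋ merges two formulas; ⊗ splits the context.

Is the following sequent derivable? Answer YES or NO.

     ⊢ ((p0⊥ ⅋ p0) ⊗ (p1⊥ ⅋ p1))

Derivation trace:
[⊗]  ⊢ ((p0⊥ ⅋ p0) ⊗ (p1⊥ ⅋ p1))
  [⅋]  ⊢ (p0⊥ ⅋ p0)
    [Ax]  ⊢ p0, p0⊥
  [⅋]  ⊢ (p1⊥ ⅋ p1)
    [Ax]  ⊢ p1, p1⊥

Result: YES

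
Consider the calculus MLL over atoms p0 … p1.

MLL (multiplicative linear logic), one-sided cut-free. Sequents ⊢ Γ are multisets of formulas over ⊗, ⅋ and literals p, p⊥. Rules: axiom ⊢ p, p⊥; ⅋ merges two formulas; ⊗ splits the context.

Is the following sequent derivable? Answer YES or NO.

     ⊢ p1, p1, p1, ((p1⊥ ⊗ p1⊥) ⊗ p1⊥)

Derivation trace:
[⊗]  ⊢ p1, p1, p1, ((p1⊥ ⊗ p1⊥) ⊗ p1⊥)
  [⊗]  ⊢ p1, p1, (p1⊥ ⊗ p1⊥)
    [Ax]  ⊢ p1, p1⊥
    [Ax]  ⊢ p1, p1⊥
  [Ax]  ⊢ p1, p1⊥

Result: YES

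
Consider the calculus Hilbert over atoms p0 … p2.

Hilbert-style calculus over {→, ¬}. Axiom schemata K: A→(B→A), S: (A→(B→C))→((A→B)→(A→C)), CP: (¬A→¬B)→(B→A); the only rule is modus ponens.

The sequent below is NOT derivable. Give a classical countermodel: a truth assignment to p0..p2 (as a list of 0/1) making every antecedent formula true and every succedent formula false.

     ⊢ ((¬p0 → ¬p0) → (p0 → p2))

Enumerate valuations to refute Γ ⊢ Δ:
  v=000: Γ:[] Δ:[((¬p0 → ¬p0) → (p0 → p2))=T] refutes=False
  v=001: Γ:[] Δ:[((¬p0 → ¬p0) → (p0 → p2))=T] refutes=False
  v=010: Γ:[] Δ:[((¬p0 → ¬p0) → (p0 → p2))=T] refutes=False
  v=011: Γ:[] Δ:[((¬p0 → ¬p0) → (p0 → p2))=T] refutes=False
  v=100: Γ:[] Δ:[((¬p0 → ¬p0) → (p0 → p2))=F] refutes=True  ← countermodel

Result: [1, 0, 0]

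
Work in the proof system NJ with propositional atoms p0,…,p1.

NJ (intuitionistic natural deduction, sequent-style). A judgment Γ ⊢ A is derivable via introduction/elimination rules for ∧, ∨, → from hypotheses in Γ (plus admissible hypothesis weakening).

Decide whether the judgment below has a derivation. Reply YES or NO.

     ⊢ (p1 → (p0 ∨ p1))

Derivation (root first):
[→I]  ⊢ (p1 → (p0 ∨ p1))
  [∨I₂] p1 ⊢ (p0 ∨ p1)
    [Ax] p1 ⊢ p1

Result: YES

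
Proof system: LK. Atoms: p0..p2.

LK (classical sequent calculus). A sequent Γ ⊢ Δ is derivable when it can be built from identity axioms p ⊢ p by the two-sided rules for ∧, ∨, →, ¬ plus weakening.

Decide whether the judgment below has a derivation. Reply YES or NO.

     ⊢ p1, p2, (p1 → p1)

Proof tree:
[→R]  ⊢ p1, p2, (p1 → p1)
  [WR] p1 ⊢ p1, p1, p2
    [WR] p1 ⊢ p1, p1
      [Ax] p1 ⊢ p1

Result: YES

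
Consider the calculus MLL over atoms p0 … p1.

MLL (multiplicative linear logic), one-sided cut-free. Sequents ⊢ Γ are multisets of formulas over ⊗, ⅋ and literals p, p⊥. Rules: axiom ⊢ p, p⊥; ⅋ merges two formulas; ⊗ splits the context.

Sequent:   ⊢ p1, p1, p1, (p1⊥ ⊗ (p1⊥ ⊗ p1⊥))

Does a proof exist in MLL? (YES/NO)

Proof tree:
[⊗]  ⊢ p1, p1, p1, (p1⊥ ⊗ (p1⊥ ⊗ p1⊥))
  [Ax]  ⊢ p1, p1⊥
  [⊗]  ⊢ p1, p1, (p1⊥ ⊗ p1⊥)
    [Ax]  ⊢ p1, p1⊥
    [Ax]  ⊢ p1, p1⊥

Result: YES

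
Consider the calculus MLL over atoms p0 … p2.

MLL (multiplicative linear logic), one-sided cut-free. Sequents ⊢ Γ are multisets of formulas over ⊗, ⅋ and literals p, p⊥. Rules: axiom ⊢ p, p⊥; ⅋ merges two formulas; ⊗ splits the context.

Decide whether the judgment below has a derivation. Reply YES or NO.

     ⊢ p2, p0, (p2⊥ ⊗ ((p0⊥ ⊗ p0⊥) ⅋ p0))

Proof tree:
[⊗]  ⊢ p2, p0, (p2⊥ ⊗ ((p0⊥ ⊗ p0⊥) ⅋ p0))
  [Ax]  ⊢ p2, p2⊥
  [⅋]  ⊢ p0, ((p0⊥ ⊗ p0⊥) ⅋ p0)
    [⊗]  ⊢ p0, p0, (p0⊥ ⊗ p0⊥)
      [Ax]  ⊢ p0, p0⊥
      [Ax]  ⊢ p0, p0⊥

Result: YES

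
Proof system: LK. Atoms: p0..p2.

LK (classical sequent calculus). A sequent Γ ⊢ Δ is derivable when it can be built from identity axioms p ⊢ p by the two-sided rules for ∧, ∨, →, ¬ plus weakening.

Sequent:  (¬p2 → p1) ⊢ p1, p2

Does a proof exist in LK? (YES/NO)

Derivation trace:
[→L] (¬p2 → p1) ⊢ p1, p2
  [¬R]  ⊢ p2, ¬p2
    [Ax] p2 ⊢ p2
  [Ax] p1 ⊢ p1

Result: YES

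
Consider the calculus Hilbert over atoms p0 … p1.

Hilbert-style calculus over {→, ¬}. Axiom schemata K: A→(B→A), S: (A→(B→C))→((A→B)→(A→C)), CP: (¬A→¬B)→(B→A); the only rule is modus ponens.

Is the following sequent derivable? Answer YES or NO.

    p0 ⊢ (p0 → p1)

Enumerate valuations to refute Γ ⊢ Δ:
  v=00: Γ:[p0=F] Δ:[(p0 → p1)=T] refutes=False
  v=01: Γ:[p0=F] Δ:[(p0 → p1)=T] refutes=False
  v=10: Γ:[p0=T] Δ:[(p0 → p1)=F] refutes=True  ← countermodel

Result: NO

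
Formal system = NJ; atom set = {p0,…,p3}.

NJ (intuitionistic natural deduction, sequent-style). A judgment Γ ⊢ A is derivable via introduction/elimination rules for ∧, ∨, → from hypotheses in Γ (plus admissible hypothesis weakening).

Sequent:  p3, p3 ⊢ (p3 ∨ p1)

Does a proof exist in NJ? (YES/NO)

Proof tree:
[Wk] p3, p3 ⊢ (p3 ∨ p1)
  [∨I₁] p3 ⊢ (p3 ∨ p1)
    [Ax] p3 ⊢ p3

Result: YES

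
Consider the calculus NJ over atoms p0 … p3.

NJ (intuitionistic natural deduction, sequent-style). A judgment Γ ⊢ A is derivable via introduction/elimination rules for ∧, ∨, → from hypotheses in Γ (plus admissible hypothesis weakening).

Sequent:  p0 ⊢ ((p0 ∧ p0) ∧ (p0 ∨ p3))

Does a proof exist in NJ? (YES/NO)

Derivation (root first):
[∧I] p0 ⊢ ((p0 ∧ p0) ∧ (p0 ∨ p3))
  [∧I] p0 ⊢ (p0 ∧ p0)
    [Ax] p0 ⊢ p0
    [Ax] p0 ⊢ p0
  [∨I₁] p0 ⊢ (p0 ∨ p3)
    [Ax] p0 ⊢ p0

Result: YES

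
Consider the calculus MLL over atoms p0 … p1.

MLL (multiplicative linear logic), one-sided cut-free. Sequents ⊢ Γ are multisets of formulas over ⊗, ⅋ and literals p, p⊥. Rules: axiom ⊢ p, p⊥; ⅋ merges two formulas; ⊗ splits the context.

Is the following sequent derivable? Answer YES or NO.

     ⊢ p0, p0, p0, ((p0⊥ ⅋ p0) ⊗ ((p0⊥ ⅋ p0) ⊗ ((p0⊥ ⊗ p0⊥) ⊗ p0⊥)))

Derivation trace:
[⊗]  ⊢ p0, p0, p0, ((p0⊥ ⅋ p0) ⊗ ((p0⊥ ⅋ p0) ⊗ ((p0⊥ ⊗ p0⊥) ⊗ p0⊥)))
  [⅋]  ⊢ (p0⊥ ⅋ p0)
    [Ax]  ⊢ p0, p0⊥
  [⊗]  ⊢ p0, p0, p0, ((p0⊥ ⅋ p0) ⊗ ((p0⊥ ⊗ p0⊥) ⊗ p0⊥))
    [⅋]  ⊢ (p0⊥ ⅋ p0)
      [Ax]  ⊢ p0, p0⊥
    [⊗]  ⊢ p0, p0, p0, ((p0⊥ ⊗ p0⊥) ⊗ p0⊥)
      [⊗]  ⊢ p0, p0, (p0⊥ ⊗ p0⊥)
        [Ax]  ⊢ p0, p0⊥
        [Ax]  ⊢ p0, p0⊥
      [Ax]  ⊢ p0, p0⊥

Result: YES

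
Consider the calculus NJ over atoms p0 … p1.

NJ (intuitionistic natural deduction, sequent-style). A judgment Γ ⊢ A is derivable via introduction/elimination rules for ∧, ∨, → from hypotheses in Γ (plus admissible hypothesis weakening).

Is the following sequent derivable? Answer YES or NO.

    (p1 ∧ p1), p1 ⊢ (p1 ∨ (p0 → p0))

Proof tree:
[Wk] (p1 ∧ p1), p1 ⊢ (p1 ∨ (p0 → p0))
  [∨I₂] (p1 ∧ p1) ⊢ (p1 ∨ (p0 → p0))
    [Wk] (p1 ∧ p1) ⊢ (p0 → p0)
      [→I]  ⊢ (p0 → p0)
        [Ax] p0 ⊢ p0

Result: YES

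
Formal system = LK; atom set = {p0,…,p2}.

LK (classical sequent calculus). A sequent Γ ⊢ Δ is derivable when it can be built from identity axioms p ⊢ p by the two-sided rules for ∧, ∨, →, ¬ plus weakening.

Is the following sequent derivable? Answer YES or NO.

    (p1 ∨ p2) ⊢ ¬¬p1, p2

Proof tree:
[∨L] (p1 ∨ p2) ⊢ ¬¬p1, p2
  [¬R] p1 ⊢ ¬¬p1
    [¬L] p1, ¬p1 ⊢ 
      [Ax] p1 ⊢ p1
  [Ax] p2 ⊢ p2

Result: YES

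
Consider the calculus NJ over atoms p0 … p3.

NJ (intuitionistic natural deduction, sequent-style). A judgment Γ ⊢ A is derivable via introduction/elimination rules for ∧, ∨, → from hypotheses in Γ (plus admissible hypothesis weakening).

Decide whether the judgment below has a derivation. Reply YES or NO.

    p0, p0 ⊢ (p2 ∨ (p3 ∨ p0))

Derivation trace:
[∨I₂] p0, p0 ⊢ (p2 ∨ (p3 ∨ p0))
  [Wk] p0, p0 ⊢ (p3 ∨ p0)
    [∨I₂] p0 ⊢ (p3 ∨ p0)
      [Ax] p0 ⊢ p0

Result: YES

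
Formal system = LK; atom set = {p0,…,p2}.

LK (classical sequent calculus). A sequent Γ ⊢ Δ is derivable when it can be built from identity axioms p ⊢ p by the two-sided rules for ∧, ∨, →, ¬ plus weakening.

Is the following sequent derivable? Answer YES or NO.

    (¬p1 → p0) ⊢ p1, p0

Proof tree:
[→L] (¬p1 → p0) ⊢ p1, p0
  [¬R]  ⊢ p1, ¬p1
    [Ax] p1 ⊢ p1
  [Ax] p0 ⊢ p0

Result: YES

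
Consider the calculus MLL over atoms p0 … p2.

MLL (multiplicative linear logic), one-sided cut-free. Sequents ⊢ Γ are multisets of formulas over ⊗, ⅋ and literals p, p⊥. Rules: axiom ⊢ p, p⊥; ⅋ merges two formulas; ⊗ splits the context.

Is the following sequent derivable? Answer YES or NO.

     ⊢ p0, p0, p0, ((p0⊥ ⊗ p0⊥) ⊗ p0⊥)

Derivation trace:
[⊗]  ⊢ p0, p0, p0, ((p0⊥ ⊗ p0⊥) ⊗ p0⊥)
  [⊗]  ⊢ p0, p0, (p0⊥ ⊗ p0⊥)
    [Ax]  ⊢ p0, p0⊥
    [Ax]  ⊢ p0, p0⊥
  [Ax]  ⊢ p0, p0⊥

Result: YES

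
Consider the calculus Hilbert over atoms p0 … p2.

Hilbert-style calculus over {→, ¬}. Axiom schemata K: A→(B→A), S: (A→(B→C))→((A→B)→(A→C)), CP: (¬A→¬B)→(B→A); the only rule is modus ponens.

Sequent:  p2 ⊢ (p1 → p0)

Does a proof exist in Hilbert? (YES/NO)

Truth-table refutation:
  v=000: Γ:[p2=F] Δ:[(p1 → p0)=T] refutes=False
  v=001: Γ:[p2=T] Δ:[(p1 → p0)=T] refutes=False
  v=010: Γ:[p2=F] Δ:[(p1 → p0)=F] refutes=False
  v=011: Γ:[p2=T] Δ:[(p1 → p0)=F] refutes=True  ← countermodel

Result: NO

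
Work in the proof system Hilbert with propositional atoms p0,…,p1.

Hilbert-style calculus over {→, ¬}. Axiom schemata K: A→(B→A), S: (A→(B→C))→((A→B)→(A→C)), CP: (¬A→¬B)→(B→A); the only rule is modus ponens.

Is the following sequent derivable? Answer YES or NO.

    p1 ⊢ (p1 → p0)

Truth-table refutation:
  v=00: Γ:[p1=F] Δ:[(p1 → p0)=T] refutes=False
  v=01: Γ:[p1=T] Δ:[(p1 → p0)=F] refutes=True  ← countermodel

Result: NO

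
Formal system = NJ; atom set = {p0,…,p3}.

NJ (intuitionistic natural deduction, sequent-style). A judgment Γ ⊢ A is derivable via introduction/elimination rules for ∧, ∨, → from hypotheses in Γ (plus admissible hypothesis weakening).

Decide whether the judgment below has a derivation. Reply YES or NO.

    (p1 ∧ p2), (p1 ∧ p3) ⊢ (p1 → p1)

Derivation trace:
[Wk] (p1 ∧ p2), (p1 ∧ p3) ⊢ (p1 → p1)
  [→I] (p1 ∧ p2) ⊢ (p1 → p1)
    [Wk] p1, (p1 ∧ p2) ⊢ p1
      [Ax] p1 ⊢ p1

Result: YES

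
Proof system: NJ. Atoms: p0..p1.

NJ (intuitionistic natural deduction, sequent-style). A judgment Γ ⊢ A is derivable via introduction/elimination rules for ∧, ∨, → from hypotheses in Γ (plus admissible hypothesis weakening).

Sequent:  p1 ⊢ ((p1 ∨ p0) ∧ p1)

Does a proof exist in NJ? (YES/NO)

Derivation (root first):
[∧I] p1 ⊢ ((p1 ∨ p0) ∧ p1)
  [Wk] p1, p1 ⊢ (p1 ∨ p0)
    [∨I₁] p1 ⊢ (p1 ∨ p0)
      [Ax] p1 ⊢ p1
  [Ax] p1 ⊢ p1

Result: YES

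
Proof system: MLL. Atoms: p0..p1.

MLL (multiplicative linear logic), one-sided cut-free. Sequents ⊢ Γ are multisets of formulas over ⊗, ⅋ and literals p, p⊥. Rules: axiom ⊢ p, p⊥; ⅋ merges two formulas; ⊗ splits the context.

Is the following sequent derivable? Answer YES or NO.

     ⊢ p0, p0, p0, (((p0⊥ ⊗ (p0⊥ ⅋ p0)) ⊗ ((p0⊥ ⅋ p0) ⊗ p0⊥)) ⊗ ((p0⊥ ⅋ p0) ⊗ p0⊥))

Derivation trace:
[⊗]  ⊢ p0, p0, p0, (((p0⊥ ⊗ (p0⊥ ⅋ p0)) ⊗ ((p0⊥ ⅋ p0) ⊗ p0⊥)) ⊗ ((p0⊥ ⅋ p0) ⊗ p0⊥))
  [⊗]  ⊢ p0, p0, ((p0⊥ ⊗ (p0⊥ ⅋ p0)) ⊗ ((p0⊥ ⅋ p0) ⊗ p0⊥))
    [⊗]  ⊢ p0, (p0⊥ ⊗ (p0⊥ ⅋ p0))
      [Ax]  ⊢ p0, p0⊥
      [⅋]  ⊢ (p0⊥ ⅋ p0)
        [Ax]  ⊢ p0, p0⊥
    [⊗]  ⊢ p0, ((p0⊥ ⅋ p0) ⊗ p0⊥)
      [⅋]  ⊢ (p0⊥ ⅋ p0)
        [Ax]  ⊢ p0, p0⊥
      [Ax]  ⊢ p0, p0⊥
  [⊗]  ⊢ p0, ((p0⊥ ⅋ p0) ⊗ p0⊥)
    [⅋]  ⊢ (p0⊥ ⅋ p0)
      [Ax]  ⊢ p0, p0⊥
    [Ax]  ⊢ p0, p0⊥

Result: YES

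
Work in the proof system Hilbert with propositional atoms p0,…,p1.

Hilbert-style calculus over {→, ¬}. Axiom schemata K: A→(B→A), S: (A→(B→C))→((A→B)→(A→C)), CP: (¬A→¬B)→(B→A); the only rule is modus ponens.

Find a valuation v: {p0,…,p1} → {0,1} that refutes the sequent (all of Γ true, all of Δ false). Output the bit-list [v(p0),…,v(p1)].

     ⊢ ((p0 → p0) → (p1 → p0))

Search for a countermodel by truth-table:
  v=00: Γ:[] Δ:[((p0 → p0) → (p1 → p0))=T] refutes=False
  v=01: Γ:[] Δ:[((p0 → p0) → (p1 → p0))=F] refutes=True  ← countermodel

Result: [0, 1]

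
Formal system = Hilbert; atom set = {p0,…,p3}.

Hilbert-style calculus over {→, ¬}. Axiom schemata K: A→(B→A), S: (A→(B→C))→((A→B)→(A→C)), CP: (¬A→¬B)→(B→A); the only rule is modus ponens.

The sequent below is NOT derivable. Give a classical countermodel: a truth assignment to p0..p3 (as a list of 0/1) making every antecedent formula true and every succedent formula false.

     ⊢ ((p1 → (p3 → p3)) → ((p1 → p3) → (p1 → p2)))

Search for a countermodel by truth-table:
  v=0000: Γ:[] Δ:[((p1 → (p3 → p3)) → ((p1 → p3) → (p1 → p2)))=T] refutes=False
  v=0001: Γ:[] Δ:[((p1 → (p3 → p3)) → ((p1 → p3) → (p1 → p2)))=T] refutes=False
  v=0010: Γ:[] Δ:[((p1 → (p3 → p3)) → ((p1 → p3) → (p1 → p2)))=T] refutes=False
  v=0011: Γ:[] Δ:[((p1 → (p3 → p3)) → ((p1 → p3) → (p1 → p2)))=T] refutes=False
  v=0100: Γ:[] Δ:[((p1 → (p3 → p3)) → ((p1 → p3) → (p1 → p2)))=T] refutes=False
  v=0101: Γ:[] Δ:[((p1 → (p3 → p3)) → ((p1 → p3) → (p1 → p2)))=F] refutes=True  ← countermodel

Result: [0, 1, 0, 1]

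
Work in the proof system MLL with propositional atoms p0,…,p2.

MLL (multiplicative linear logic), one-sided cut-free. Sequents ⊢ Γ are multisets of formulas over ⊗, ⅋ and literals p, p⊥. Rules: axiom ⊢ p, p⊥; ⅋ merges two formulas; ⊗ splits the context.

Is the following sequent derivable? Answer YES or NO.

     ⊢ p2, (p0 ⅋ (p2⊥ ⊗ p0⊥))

Proof tree:
[⅋]  ⊢ p2, (p0 ⅋ (p2⊥ ⊗ p0⊥))
  [⊗]  ⊢ p2, p0, (p2⊥ ⊗ p0⊥)
    [Ax]  ⊢ p2, p2⊥
    [Ax]  ⊢ p0, p0⊥

Result: YES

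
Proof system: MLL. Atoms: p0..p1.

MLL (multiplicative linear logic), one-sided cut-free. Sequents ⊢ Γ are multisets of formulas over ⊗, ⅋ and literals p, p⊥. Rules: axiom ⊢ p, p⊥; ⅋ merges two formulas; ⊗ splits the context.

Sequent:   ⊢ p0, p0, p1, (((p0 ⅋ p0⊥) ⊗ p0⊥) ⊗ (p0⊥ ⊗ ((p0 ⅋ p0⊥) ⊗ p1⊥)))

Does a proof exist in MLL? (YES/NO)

Derivation (root first):
[⊗]  ⊢ p0, p0, p1, (((p0 ⅋ p0⊥) ⊗ p0⊥) ⊗ (p0⊥ ⊗ ((p0 ⅋ p0⊥) ⊗ p1⊥)))
  [⊗]  ⊢ p0, ((p0 ⅋ p0⊥) ⊗ p0⊥)
    [⅋]  ⊢ (p0 ⅋ p0⊥)
      [Ax]  ⊢ p0, p0⊥
    [Ax]  ⊢ p0, p0⊥
  [⊗]  ⊢ p0, p1, (p0⊥ ⊗ ((p0 ⅋ p0⊥) ⊗ p1⊥))
    [Ax]  ⊢ p0, p0⊥
    [⊗]  ⊢ p1, ((p0 ⅋ p0⊥) ⊗ p1⊥)
      [⅋]  ⊢ (p0 ⅋ p0⊥)
        [Ax]  ⊢ p0, p0⊥
      [Ax]  ⊢ p1, p1⊥

Result: YES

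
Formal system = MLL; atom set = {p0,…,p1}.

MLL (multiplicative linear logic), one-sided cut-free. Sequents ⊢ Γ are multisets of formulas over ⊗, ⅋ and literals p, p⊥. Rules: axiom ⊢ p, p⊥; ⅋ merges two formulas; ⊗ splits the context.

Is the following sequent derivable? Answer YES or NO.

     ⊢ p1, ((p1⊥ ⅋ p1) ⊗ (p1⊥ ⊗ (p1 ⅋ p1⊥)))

Derivation trace:
[⊗]  ⊢ p1, ((p1⊥ ⅋ p1) ⊗ (p1⊥ ⊗ (p1 ⅋ p1⊥)))
  [⅋]  ⊢ (p1⊥ ⅋ p1)
    [Ax]  ⊢ p1, p1⊥
  [⊗]  ⊢ p1, (p1⊥ ⊗ (p1 ⅋ p1⊥))
    [Ax]  ⊢ p1, p1⊥
    [⅋]  ⊢ (p1 ⅋ p1⊥)
      [Ax]  ⊢ p1, p1⊥

Result: YES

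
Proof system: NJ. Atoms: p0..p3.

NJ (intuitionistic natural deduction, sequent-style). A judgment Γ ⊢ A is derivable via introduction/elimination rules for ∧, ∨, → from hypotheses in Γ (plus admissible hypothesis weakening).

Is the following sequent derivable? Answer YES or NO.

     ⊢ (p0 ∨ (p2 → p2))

Derivation (root first):
[∨I₂]  ⊢ (p0 ∨ (p2 → p2))
  [→I]  ⊢ (p2 → p2)
    [Ax] p2 ⊢ p2

Result: YES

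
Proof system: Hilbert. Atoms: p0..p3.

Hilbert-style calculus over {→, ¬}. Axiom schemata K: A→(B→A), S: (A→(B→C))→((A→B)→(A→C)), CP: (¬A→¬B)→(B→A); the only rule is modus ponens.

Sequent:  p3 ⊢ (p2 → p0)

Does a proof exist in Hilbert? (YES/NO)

Enumerate valuations to refute Γ ⊢ Δ:
  v=0000: Γ:[p3=F] Δ:[(p2 → p0)=T] refutes=False
  v=0001: Γ:[p3=T] Δ:[(p2 → p0)=T] refutes=False
  v=0010: Γ:[p3=F] Δ:[(p2 → p0)=F] refutes=False
  v=0011: Γ:[p3=T] Δ:[(p2 → p0)=F] refutes=True  ← countermodel

Result: NO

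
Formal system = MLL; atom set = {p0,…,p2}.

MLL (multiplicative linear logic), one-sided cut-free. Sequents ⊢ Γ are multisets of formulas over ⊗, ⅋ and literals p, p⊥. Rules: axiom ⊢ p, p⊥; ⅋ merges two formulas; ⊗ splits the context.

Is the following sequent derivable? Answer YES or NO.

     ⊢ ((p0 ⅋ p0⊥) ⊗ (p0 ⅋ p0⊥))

Proof tree:
[⊗]  ⊢ ((p0 ⅋ p0⊥) ⊗ (p0 ⅋ p0⊥))
  [⅋]  ⊢ (p0 ⅋ p0⊥)
    [Ax]  ⊢ p0, p0⊥
  [⅋]  ⊢ (p0 ⅋ p0⊥)
    [Ax]  ⊢ p0, p0⊥

Result: YES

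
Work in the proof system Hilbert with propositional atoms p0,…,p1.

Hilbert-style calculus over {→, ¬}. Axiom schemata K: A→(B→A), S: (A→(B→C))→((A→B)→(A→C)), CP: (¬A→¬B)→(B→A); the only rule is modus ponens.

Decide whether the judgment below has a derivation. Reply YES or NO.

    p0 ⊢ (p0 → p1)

Truth-table refutation:
  v=00: Γ:[p0=F] Δ:[(p0 → p1)=T] refutes=False
  v=01: Γ:[p0=F] Δ:[(p0 → p1)=T] refutes=False
  v=10: Γ:[p0=T] Δ:[(p0 → p1)=F] refutes=True  ← countermodel

Result: NO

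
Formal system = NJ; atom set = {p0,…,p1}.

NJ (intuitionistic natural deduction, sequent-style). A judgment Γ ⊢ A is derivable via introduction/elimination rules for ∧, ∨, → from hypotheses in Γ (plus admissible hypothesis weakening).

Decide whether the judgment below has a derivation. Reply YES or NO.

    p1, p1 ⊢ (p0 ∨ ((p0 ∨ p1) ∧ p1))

Proof tree:
[∨I₂] p1, p1 ⊢ (p0 ∨ ((p0 ∨ p1) ∧ p1))
  [Wk] p1, p1 ⊢ ((p0 ∨ p1) ∧ p1)
    [∧I] p1 ⊢ ((p0 ∨ p1) ∧ p1)
      [∨I₂] p1 ⊢ (p0 ∨ p1)
        [Ax] p1 ⊢ p1
      [Ax] p1 ⊢ p1

Result: YES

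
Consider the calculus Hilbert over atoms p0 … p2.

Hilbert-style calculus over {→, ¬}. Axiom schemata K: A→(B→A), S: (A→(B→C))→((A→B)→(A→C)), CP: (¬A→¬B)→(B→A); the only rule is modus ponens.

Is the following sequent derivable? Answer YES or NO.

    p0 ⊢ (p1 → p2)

Search for a countermodel by truth-table:
  v=000: Γ:[p0=F] Δ:[(p1 → p2)=T] refutes=False
  v=001: Γ:[p0=F] Δ:[(p1 → p2)=T] refutes=False
  v=010: Γ:[p0=F] Δ:[(p1 → p2)=F] refutes=False
  v=011: Γ:[p0=F] Δ:[(p1 → p2)=T] refutes=False
  v=100: Γ:[p0=T] Δ:[(p1 → p2)=T] refutes=False
  v=101: Γ:[p0=T] Δ:[(p1 → p2)=T] refutes=False
  v=110: Γ:[p0=T] Δ:[(p1 → p2)=F] refutes=True  ← countermodel

Result: NO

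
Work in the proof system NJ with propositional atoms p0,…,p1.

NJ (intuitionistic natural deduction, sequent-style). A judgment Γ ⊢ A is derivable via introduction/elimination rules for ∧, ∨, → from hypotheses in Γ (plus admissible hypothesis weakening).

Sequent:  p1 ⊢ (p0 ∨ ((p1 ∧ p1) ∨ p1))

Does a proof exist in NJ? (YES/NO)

Proof tree:
[∨I₂] p1 ⊢ (p0 ∨ ((p1 ∧ p1) ∨ p1))
  [∨I₁] p1 ⊢ ((p1 ∧ p1) ∨ p1)
    [∧I] p1 ⊢ (p1 ∧ p1)
      [Ax] p1 ⊢ p1
      [Ax] p1 ⊢ p1

Result: YES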